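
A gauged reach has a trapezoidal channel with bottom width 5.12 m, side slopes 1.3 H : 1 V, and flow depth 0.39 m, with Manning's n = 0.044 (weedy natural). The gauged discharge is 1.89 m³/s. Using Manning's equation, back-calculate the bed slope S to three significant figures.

0.00598

A = (b + z·y)·y = (5.12 + 1.3×0.39)×0.39 = 2.195 m²
P = b + 2y√(1+z²) = 5.12 + 2×0.39×√(1+1.3²) = 6.399 m
R = A/P = 2.195/6.399 = 0.3429 m
S = (Q·n / (1·A·R^(2/3)))² = (1.89×0.044 / (1×2.195×0.4899))² = 0.005982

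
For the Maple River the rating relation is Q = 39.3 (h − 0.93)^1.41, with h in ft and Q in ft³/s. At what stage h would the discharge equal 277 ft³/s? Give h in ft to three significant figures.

4.92 ft

h − h₀ = (Q/C)^(1/b) = (277/39.3)^(1/1.41) = 3.995 ft
h = 0.93 + 3.995 = 4.925 ft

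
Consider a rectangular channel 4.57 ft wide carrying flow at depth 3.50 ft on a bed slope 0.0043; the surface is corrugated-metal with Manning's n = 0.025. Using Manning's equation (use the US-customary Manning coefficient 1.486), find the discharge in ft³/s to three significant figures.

77.4 ft³/s

A = b·y = 4.57 × 3.50 = 16.00 ft²
P = b + 2y = 4.57 + 2×3.50 = 11.57 ft
R = A/P = 16.00/11.57 = 1.382 ft
Q = (1.486/n)·A·R^(2/3)·S^(1/2) = (1.486/0.025) × 16.00 × 1.382^(2/3) × 0.0043^(1/2) = 77.37 ft³/s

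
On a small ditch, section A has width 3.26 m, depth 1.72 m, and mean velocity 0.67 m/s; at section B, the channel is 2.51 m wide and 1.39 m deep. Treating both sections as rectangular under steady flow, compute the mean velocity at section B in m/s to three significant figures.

Q = A₁V₁ = (3.26×1.72) × 0.67 = 3.757 m³/s
A₂ = 2.51 × 1.39 = 3.489 m²
V₂ = Q/A₂ = 3.757/3.489 = 1.077 m/s

1.08 m/s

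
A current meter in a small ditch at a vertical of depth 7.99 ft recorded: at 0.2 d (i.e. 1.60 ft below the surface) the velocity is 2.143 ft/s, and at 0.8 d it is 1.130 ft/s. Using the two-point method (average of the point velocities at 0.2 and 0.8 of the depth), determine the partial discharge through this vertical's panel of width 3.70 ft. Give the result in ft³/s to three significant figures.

48.4 ft³/s

v̄ = (2.143 + 1.130) / 2 = 1.637 ft/s
q = v̄ × d × w = 1.637 × 7.99 × 3.70 = 48.38 ft³/s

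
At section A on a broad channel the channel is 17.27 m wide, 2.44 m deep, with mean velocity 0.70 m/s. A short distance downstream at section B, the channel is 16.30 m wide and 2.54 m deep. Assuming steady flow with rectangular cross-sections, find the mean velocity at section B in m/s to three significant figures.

Q = A₁V₁ = (17.27×2.44) × 0.70 = 29.50 m³/s
A₂ = 16.30 × 2.54 = 41.40 m²
V₂ = Q/A₂ = 29.50/41.40 = 0.7125 m/s

0.712 m/s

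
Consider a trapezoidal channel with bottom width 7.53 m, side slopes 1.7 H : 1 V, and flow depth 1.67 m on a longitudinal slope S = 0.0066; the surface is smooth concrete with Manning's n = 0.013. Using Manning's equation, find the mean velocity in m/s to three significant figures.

A = (b + z·y)·y = (7.53 + 1.7×1.67)×1.67 = 17.32 m²
P = b + 2y√(1+z²) = 7.53 + 2×1.67×√(1+1.7²) = 14.12 m
R = A/P = 17.32/14.12 = 1.227 m
Q = (1/n)·A·R^(2/3)·S^(1/2) = (1/0.013) × 17.32 × 1.227^(2/3) × 0.0066^(1/2) = 124.0 m³/s
V = Q/A = 124.0/17.32 = 7.161 m/s

7.16 m/s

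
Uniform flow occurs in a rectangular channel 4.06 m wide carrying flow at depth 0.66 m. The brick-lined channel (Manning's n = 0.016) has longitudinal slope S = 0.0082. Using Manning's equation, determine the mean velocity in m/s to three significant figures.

3.56 m/s

A = b·y = 4.06 × 0.66 = 2.680 m²
P = b + 2y = 4.06 + 2×0.66 = 5.380 m
R = A/P = 2.680/5.380 = 0.4981 m
Q = (1/n)·A·R^(2/3)·S^(1/2) = (1/0.016) × 2.680 × 0.4981^(2/3) × 0.0082^(1/2) = 9.529 m³/s
V = Q/A = 9.529/2.680 = 3.556 m/s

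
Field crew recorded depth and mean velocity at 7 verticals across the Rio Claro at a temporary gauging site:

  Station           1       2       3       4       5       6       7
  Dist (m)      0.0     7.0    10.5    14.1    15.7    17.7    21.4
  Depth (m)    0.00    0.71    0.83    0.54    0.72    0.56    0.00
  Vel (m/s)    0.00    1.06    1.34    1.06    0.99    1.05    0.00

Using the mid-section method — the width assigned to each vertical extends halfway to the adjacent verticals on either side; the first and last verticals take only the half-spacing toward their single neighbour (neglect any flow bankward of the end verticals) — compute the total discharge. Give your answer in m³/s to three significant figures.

w_2 = (10.5 − 0.0)/2 = 5.25 m; q_2 = 1.06 × 0.71 × 5.25 = 3.951 m³/s
w_3 = (14.1 − 7.0)/2 = 3.55 m; q_3 = 1.34 × 0.83 × 3.55 = 3.948 m³/s
w_4 = (15.7 − 10.5)/2 = 2.6 m; q_4 = 1.06 × 0.54 × 2.6 = 1.488 m³/s
w_5 = (17.7 − 14.1)/2 = 1.8 m; q_5 = 0.99 × 0.72 × 1.8 = 1.283 m³/s
w_6 = (21.4 − 15.7)/2 = 2.85 m; q_6 = 1.05 × 0.56 × 2.85 = 1.676 m³/s
Stations 1, 7 contribute zero (depth or velocity is 0).
Q = Σ qᵢ = 12.35 m³/s

12.3 m³/s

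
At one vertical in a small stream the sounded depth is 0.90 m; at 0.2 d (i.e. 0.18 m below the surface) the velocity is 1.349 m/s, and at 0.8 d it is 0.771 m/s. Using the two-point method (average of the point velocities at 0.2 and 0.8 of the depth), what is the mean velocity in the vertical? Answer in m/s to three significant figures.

v̄ = (1.349 + 0.771) / 2 = 1.060 m/s

1.06 m/s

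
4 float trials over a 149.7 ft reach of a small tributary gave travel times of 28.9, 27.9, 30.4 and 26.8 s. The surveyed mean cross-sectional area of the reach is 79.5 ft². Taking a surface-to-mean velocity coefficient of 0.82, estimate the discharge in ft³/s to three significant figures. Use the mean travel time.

t̄ = (28.9 + 27.9 + 30.4 + 26.8) / 4 = 28.5 s
v_surface = L / t̄ = 149.7 / 28.5 = 5.253 ft/s
v_mean = 0.82 × 5.253 = 4.307 ft/s
Q = A × v_mean = 79.5 × 4.307 = 342.4 ft³/s

342 ft³/s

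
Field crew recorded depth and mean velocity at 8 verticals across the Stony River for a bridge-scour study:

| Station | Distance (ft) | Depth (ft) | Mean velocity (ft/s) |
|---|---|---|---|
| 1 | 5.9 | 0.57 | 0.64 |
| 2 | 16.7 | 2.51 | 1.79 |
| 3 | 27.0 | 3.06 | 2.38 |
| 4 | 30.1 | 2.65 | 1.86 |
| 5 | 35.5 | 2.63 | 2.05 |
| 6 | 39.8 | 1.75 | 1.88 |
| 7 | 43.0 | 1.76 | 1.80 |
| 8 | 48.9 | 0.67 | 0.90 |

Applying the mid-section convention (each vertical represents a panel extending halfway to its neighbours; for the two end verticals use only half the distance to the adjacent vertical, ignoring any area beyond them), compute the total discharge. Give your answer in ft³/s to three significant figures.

w_1 = (16.7 − 5.9)/2 = 5.4 ft; q_1 = 0.64 × 0.57 × 5.4 = 1.970 ft³/s
w_2 = (27.0 − 5.9)/2 = 10.55 ft; q_2 = 1.79 × 2.51 × 10.55 = 47.40 ft³/s
w_3 = (30.1 − 16.7)/2 = 6.7 ft; q_3 = 2.38 × 3.06 × 6.7 = 48.79 ft³/s
w_4 = (35.5 − 27.0)/2 = 4.25 ft; q_4 = 1.86 × 2.65 × 4.25 = 20.95 ft³/s
w_5 = (39.8 − 30.1)/2 = 4.85 ft; q_5 = 2.05 × 2.63 × 4.85 = 26.15 ft³/s
w_6 = (43.0 − 35.5)/2 = 3.75 ft; q_6 = 1.88 × 1.75 × 3.75 = 12.34 ft³/s
w_7 = (48.9 − 39.8)/2 = 4.55 ft; q_7 = 1.80 × 1.76 × 4.55 = 14.41 ft³/s
w_8 = (48.9 − 43.0)/2 = 2.95 ft; q_8 = 0.90 × 0.67 × 2.95 = 1.779 ft³/s
Q = Σ qᵢ = 173.8 ft³/s

174 ft³/s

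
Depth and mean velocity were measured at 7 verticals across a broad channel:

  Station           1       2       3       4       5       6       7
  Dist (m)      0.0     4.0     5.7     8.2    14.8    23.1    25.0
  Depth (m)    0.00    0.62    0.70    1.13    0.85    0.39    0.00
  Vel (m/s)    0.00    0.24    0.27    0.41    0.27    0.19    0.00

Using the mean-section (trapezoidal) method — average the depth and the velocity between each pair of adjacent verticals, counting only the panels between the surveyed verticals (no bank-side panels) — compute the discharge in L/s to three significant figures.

4650 L/s

Panel 1-2: Δb = 4 m, d̄ = (0.00+0.62)/2 = 0.31, v̄ = (0.00+0.24)/2 = 0.12 → q = 4×0.31×0.12 = 0.1488 m³/s
Panel 2-3: Δb = 1.7 m, d̄ = (0.62+0.70)/2 = 0.66, v̄ = (0.24+0.27)/2 = 0.255 → q = 1.7×0.66×0.255 = 0.2861 m³/s
Panel 3-4: Δb = 2.5 m, d̄ = (0.70+1.13)/2 = 0.915, v̄ = (0.27+0.41)/2 = 0.34 → q = 2.5×0.915×0.34 = 0.7778 m³/s
Panel 4-5: Δb = 6.6 m, d̄ = (1.13+0.85)/2 = 0.99, v̄ = (0.41+0.27)/2 = 0.34 → q = 6.6×0.99×0.34 = 2.222 m³/s
Panel 5-6: Δb = 8.3 m, d̄ = (0.85+0.39)/2 = 0.62, v̄ = (0.27+0.19)/2 = 0.23 → q = 8.3×0.62×0.23 = 1.184 m³/s
Panel 6-7: Δb = 1.9 m, d̄ = (0.39+0.00)/2 = 0.195, v̄ = (0.19+0.00)/2 = 0.095 → q = 1.9×0.195×0.095 = 0.03520 m³/s
Q = Σ q = 4.653 m³/s
= 4.653 × 1000 = 4653 L/s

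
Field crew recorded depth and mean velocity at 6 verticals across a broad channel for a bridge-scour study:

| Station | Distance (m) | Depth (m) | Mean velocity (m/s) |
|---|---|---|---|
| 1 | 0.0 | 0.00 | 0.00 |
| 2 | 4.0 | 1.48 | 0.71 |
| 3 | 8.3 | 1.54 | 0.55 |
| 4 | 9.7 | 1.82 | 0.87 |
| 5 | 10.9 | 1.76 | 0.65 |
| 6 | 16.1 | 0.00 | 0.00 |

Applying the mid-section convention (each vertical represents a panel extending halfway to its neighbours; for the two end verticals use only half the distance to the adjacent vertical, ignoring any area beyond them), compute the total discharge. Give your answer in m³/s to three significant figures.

w_2 = (8.3 − 0.0)/2 = 4.15 m; q_2 = 0.71 × 1.48 × 4.15 = 4.361 m³/s
w_3 = (9.7 − 4.0)/2 = 2.85 m; q_3 = 0.55 × 1.54 × 2.85 = 2.414 m³/s
w_4 = (10.9 − 8.3)/2 = 1.3 m; q_4 = 0.87 × 1.82 × 1.3 = 2.058 m³/s
w_5 = (16.1 − 9.7)/2 = 3.2 m; q_5 = 0.65 × 1.76 × 3.2 = 3.661 m³/s
Stations 1, 6 contribute zero (depth or velocity is 0).
Q = Σ qᵢ = 12.49 m³/s

12.5 m³/s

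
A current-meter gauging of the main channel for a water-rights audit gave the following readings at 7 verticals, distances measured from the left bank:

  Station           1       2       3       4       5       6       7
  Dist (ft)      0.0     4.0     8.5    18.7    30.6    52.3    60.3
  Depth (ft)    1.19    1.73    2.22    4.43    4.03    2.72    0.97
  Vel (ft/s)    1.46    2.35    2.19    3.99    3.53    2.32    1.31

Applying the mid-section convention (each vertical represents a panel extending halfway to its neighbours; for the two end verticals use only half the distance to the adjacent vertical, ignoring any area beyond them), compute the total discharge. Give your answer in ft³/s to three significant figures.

w_1 = (4.0 − 0.0)/2 = 2 ft; q_1 = 1.46 × 1.19 × 2 = 3.475 ft³/s
w_2 = (8.5 − 0.0)/2 = 4.25 ft; q_2 = 2.35 × 1.73 × 4.25 = 17.28 ft³/s
w_3 = (18.7 − 4.0)/2 = 7.35 ft; q_3 = 2.19 × 2.22 × 7.35 = 35.73 ft³/s
w_4 = (30.6 − 8.5)/2 = 11.05 ft; q_4 = 3.99 × 4.43 × 11.05 = 195.3 ft³/s
w_5 = (52.3 − 18.7)/2 = 16.8 ft; q_5 = 3.53 × 4.03 × 16.8 = 239.0 ft³/s
w_6 = (60.3 − 30.6)/2 = 14.85 ft; q_6 = 2.32 × 2.72 × 14.85 = 93.71 ft³/s
w_7 = (60.3 − 52.3)/2 = 4 ft; q_7 = 1.31 × 0.97 × 4 = 5.083 ft³/s
Q = Σ qᵢ = 589.6 ft³/s

590 ft³/s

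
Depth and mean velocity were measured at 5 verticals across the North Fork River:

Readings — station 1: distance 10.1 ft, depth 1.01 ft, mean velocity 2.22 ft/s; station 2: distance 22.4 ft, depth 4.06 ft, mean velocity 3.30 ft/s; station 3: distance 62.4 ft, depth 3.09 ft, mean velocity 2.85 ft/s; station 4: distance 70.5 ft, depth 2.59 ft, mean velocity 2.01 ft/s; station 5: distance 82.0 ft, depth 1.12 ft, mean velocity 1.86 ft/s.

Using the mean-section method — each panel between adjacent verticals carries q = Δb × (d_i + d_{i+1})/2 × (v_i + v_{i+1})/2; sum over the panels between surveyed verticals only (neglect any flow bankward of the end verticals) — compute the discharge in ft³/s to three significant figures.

Panel 1-2: Δb = 12.3 ft, d̄ = (1.01+4.06)/2 = 2.535, v̄ = (2.22+3.30)/2 = 2.76 → q = 12.3×2.535×2.76 = 86.06 ft³/s
Panel 2-3: Δb = 40 ft, d̄ = (4.06+3.09)/2 = 3.575, v̄ = (3.30+2.85)/2 = 3.075 → q = 40×3.575×3.075 = 439.7 ft³/s
Panel 3-4: Δb = 8.1 ft, d̄ = (3.09+2.59)/2 = 2.84, v̄ = (2.85+2.01)/2 = 2.43 → q = 8.1×2.84×2.43 = 55.90 ft³/s
Panel 4-5: Δb = 11.5 ft, d̄ = (2.59+1.12)/2 = 1.855, v̄ = (2.01+1.86)/2 = 1.935 → q = 11.5×1.855×1.935 = 41.28 ft³/s
Q = Σ q = 623.0 ft³/s

623 ft³/s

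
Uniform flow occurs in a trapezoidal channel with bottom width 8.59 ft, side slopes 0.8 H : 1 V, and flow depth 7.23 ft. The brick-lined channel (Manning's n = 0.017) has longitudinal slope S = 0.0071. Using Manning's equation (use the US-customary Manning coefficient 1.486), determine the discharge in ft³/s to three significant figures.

1870 ft³/s

A = (b + z·y)·y = (8.59 + 0.8×7.23)×7.23 = 103.9 ft²
P = b + 2y√(1+z²) = 8.59 + 2×7.23×√(1+0.8²) = 27.11 ft
R = A/P = 103.9/27.11 = 3.834 ft
Q = (1.486/n)·A·R^(2/3)·S^(1/2) = (1.486/0.017) × 103.9 × 3.834^(2/3) × 0.0071^(1/2) = 1875 ft³/s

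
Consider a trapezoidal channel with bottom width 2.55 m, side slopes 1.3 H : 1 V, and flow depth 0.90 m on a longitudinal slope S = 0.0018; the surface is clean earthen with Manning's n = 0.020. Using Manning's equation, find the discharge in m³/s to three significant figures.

A = (b + z·y)·y = (2.55 + 1.3×0.90)×0.90 = 3.348 m²
P = b + 2y√(1+z²) = 2.55 + 2×0.90×√(1+1.3²) = 5.502 m
R = A/P = 3.348/5.502 = 0.6085 m
Q = (1/n)·A·R^(2/3)·S^(1/2) = (1/0.020) × 3.348 × 0.6085^(2/3) × 0.0018^(1/2) = 5.100 m³/s

5.10 m³/s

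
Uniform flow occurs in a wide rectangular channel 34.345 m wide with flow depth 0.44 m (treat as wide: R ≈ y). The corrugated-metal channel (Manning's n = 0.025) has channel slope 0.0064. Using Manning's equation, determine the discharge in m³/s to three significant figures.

28.0 m³/s

A = b·y = 34.345 × 0.44 = 15.11 m²
Wide channel: R ≈ y = 0.44 m
Q = (1/n)·A·R^(2/3)·S^(1/2) = (1/0.025) × 15.11 × 0.4400^(2/3) × 0.0064^(1/2) = 27.97 m³/s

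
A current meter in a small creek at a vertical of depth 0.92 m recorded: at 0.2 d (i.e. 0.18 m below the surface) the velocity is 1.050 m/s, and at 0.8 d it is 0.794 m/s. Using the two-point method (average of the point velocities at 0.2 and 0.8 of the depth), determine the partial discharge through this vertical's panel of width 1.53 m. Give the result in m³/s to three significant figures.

v̄ = (1.050 + 0.794) / 2 = 0.9220 m/s
q = v̄ × d × w = 0.9220 × 0.92 × 1.53 = 1.298 m³/s

1.30 m³/s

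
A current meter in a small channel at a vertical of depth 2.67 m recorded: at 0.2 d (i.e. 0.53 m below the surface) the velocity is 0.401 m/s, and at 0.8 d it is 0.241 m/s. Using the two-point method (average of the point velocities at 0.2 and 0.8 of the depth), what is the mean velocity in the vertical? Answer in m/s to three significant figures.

v̄ = (0.401 + 0.241) / 2 = 0.3210 m/s

0.321 m/s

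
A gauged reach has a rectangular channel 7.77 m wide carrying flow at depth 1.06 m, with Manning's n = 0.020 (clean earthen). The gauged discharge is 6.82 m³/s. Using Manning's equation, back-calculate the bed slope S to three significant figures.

A = b·y = 7.77 × 1.06 = 8.236 m²
P = b + 2y = 7.77 + 2×1.06 = 9.890 m
R = A/P = 8.236/9.890 = 0.8328 m
S = (Q·n / (1·A·R^(2/3)))² = (6.82×0.020 / (1×8.236×0.8852))² = 0.0003501

0.000350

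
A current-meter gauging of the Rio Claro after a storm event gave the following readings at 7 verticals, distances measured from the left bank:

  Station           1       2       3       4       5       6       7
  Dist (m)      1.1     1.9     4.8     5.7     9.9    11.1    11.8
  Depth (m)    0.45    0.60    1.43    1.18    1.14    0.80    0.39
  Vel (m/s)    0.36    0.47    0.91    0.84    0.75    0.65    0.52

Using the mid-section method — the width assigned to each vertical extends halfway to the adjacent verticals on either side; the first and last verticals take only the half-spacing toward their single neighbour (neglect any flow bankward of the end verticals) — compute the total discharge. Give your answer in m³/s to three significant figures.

w_1 = (1.9 − 1.1)/2 = 0.4 m; q_1 = 0.36 × 0.45 × 0.4 = 0.06480 m³/s
w_2 = (4.8 − 1.1)/2 = 1.85 m; q_2 = 0.47 × 0.60 × 1.85 = 0.5217 m³/s
w_3 = (5.7 − 1.9)/2 = 1.9 m; q_3 = 0.91 × 1.43 × 1.9 = 2.472 m³/s
w_4 = (9.9 − 4.8)/2 = 2.55 m; q_4 = 0.84 × 1.18 × 2.55 = 2.528 m³/s
w_5 = (11.1 − 5.7)/2 = 2.7 m; q_5 = 0.75 × 1.14 × 2.7 = 2.309 m³/s
w_6 = (11.8 − 9.9)/2 = 0.95 m; q_6 = 0.65 × 0.80 × 0.95 = 0.4940 m³/s
w_7 = (11.8 − 11.1)/2 = 0.35 m; q_7 = 0.52 × 0.39 × 0.35 = 0.07098 m³/s
Q = Σ qᵢ = 8.460 m³/s

8.46 m³/s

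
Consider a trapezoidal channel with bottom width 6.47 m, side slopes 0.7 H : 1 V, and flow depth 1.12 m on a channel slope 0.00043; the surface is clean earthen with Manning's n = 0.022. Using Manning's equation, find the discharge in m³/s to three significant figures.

A = (b + z·y)·y = (6.47 + 0.7×1.12)×1.12 = 8.124 m²
P = b + 2y√(1+z²) = 6.47 + 2×1.12×√(1+0.7²) = 9.204 m
R = A/P = 8.124/9.204 = 0.8827 m
Q = (1/n)·A·R^(2/3)·S^(1/2) = (1/0.022) × 8.124 × 0.8827^(2/3) × 0.00043^(1/2) = 7.047 m³/s

7.05 m³/s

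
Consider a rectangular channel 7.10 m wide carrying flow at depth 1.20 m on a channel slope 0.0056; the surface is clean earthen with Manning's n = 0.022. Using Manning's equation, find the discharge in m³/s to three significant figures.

A = b·y = 7.10 × 1.20 = 8.520 m²
P = b + 2y = 7.10 + 2×1.20 = 9.500 m
R = A/P = 8.520/9.500 = 0.8968 m
Q = (1/n)·A·R^(2/3)·S^(1/2) = (1/0.022) × 8.520 × 0.8968^(2/3) × 0.0056^(1/2) = 26.95 m³/s

27.0 m³/s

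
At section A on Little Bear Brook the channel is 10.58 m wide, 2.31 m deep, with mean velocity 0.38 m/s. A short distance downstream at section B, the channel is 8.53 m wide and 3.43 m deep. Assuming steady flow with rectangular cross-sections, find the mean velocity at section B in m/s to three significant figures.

0.317 m/s

Q = A₁V₁ = (10.58×2.31) × 0.38 = 9.287 m³/s
A₂ = 8.53 × 3.43 = 29.26 m²
V₂ = Q/A₂ = 9.287/29.26 = 0.3174 m/s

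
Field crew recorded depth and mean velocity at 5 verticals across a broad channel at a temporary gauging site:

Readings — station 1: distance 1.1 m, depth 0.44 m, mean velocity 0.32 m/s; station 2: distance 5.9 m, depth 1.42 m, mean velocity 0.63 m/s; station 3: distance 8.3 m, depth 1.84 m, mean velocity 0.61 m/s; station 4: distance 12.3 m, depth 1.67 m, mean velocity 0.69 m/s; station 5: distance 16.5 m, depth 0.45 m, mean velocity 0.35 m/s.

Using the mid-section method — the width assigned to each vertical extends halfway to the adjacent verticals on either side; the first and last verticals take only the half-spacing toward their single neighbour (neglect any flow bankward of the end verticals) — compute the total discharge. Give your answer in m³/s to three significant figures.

w_1 = (5.9 − 1.1)/2 = 2.4 m; q_1 = 0.32 × 0.44 × 2.4 = 0.3379 m³/s
w_2 = (8.3 − 1.1)/2 = 3.6 m; q_2 = 0.63 × 1.42 × 3.6 = 3.221 m³/s
w_3 = (12.3 − 5.9)/2 = 3.2 m; q_3 = 0.61 × 1.84 × 3.2 = 3.592 m³/s
w_4 = (16.5 − 8.3)/2 = 4.1 m; q_4 = 0.69 × 1.67 × 4.1 = 4.724 m³/s
w_5 = (16.5 − 12.3)/2 = 2.1 m; q_5 = 0.35 × 0.45 × 2.1 = 0.3308 m³/s
Q = Σ qᵢ = 12.21 m³/s

12.2 m³/s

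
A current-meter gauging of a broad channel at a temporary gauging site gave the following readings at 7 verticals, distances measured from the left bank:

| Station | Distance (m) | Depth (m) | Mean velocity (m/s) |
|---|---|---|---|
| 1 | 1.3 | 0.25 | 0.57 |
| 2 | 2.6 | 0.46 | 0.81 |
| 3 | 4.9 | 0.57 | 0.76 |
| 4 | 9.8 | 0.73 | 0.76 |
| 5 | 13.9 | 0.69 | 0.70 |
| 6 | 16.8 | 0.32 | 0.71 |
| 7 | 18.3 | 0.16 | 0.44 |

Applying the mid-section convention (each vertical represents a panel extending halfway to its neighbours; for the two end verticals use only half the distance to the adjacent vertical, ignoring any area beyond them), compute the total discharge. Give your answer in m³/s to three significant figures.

7.06 m³/s

w_1 = (2.6 − 1.3)/2 = 0.65 m; q_1 = 0.57 × 0.25 × 0.65 = 0.09263 m³/s
w_2 = (4.9 − 1.3)/2 = 1.8 m; q_2 = 0.81 × 0.46 × 1.8 = 0.6707 m³/s
w_3 = (9.8 − 2.6)/2 = 3.6 m; q_3 = 0.76 × 0.57 × 3.6 = 1.560 m³/s
w_4 = (13.9 − 4.9)/2 = 4.5 m; q_4 = 0.76 × 0.73 × 4.5 = 2.497 m³/s
w_5 = (16.8 − 9.8)/2 = 3.5 m; q_5 = 0.70 × 0.69 × 3.5 = 1.691 m³/s
w_6 = (18.3 − 13.9)/2 = 2.2 m; q_6 = 0.71 × 0.32 × 2.2 = 0.4998 m³/s
w_7 = (18.3 − 16.8)/2 = 0.75 m; q_7 = 0.44 × 0.16 × 0.75 = 0.05280 m³/s
Q = Σ qᵢ = 7.063 m³/s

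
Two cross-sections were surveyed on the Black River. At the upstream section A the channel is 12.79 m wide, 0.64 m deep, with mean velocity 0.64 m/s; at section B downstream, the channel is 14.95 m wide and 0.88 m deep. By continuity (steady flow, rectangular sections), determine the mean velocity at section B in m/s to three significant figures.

0.398 m/s

Q = A₁V₁ = (12.79×0.64) × 0.64 = 5.239 m³/s
A₂ = 14.95 × 0.88 = 13.16 m²
V₂ = Q/A₂ = 5.239/13.16 = 0.3982 m/s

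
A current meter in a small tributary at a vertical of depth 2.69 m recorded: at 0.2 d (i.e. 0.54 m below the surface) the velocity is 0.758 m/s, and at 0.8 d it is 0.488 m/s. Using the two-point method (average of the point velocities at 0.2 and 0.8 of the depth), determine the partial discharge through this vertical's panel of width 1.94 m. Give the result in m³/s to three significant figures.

v̄ = (0.758 + 0.488) / 2 = 0.6230 m/s
q = v̄ × d × w = 0.6230 × 2.69 × 1.94 = 3.251 m³/s

3.25 m³/s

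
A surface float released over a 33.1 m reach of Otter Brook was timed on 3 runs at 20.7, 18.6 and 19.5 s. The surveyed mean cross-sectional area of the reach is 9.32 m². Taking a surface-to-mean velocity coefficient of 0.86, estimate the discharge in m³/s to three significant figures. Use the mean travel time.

t̄ = (20.7 + 18.6 + 19.5) / 3 = 19.6 s
v_surface = L / t̄ = 33.1 / 19.6 = 1.689 m/s
v_mean = 0.86 × 1.689 = 1.452 m/s
Q = A × v_mean = 9.32 × 1.452 = 13.54 m³/s

13.5 m³/s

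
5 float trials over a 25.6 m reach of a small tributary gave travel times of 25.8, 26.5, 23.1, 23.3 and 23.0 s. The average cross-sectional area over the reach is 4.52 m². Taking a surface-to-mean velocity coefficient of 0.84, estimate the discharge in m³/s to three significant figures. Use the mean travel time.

t̄ = (25.8 + 26.5 + 23.1 + 23.3 + 23.0) / 5 = 24.34 s
v_surface = L / t̄ = 25.6 / 24.34 = 1.052 m/s
v_mean = 0.84 × 1.052 = 0.8835 m/s
Q = A × v_mean = 4.52 × 0.8835 = 3.993 m³/s

3.99 m³/s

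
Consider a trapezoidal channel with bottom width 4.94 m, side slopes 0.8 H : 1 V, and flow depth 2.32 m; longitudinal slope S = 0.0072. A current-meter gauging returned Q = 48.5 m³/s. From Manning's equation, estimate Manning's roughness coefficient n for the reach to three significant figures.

A = (b + z·y)·y = (4.94 + 0.8×2.32)×2.32 = 15.77 m²
P = b + 2y√(1+z²) = 4.94 + 2×2.32×√(1+0.8²) = 10.88 m
R = A/P = 15.77/10.88 = 1.449 m
n = (1/Q)·A·R^(2/3)·S^(1/2) = (1/48.5) × 15.77 × 1.280 × 0.08485 = 0.03532

0.0353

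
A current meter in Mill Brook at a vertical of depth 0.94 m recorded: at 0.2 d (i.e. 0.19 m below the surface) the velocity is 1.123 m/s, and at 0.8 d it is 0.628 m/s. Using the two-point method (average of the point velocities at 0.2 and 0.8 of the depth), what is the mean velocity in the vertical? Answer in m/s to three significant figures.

v̄ = (1.123 + 0.628) / 2 = 0.8755 m/s

0.876 m/s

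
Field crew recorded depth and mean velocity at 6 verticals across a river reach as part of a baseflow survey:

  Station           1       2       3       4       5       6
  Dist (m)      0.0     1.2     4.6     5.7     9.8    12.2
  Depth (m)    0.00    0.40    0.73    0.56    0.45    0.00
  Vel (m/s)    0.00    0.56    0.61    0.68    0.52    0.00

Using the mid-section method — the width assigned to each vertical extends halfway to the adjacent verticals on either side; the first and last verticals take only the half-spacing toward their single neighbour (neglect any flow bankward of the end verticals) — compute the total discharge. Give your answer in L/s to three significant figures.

3270 L/s

w_2 = (4.6 − 0.0)/2 = 2.3 m; q_2 = 0.56 × 0.40 × 2.3 = 0.5152 m³/s
w_3 = (5.7 − 1.2)/2 = 2.25 m; q_3 = 0.61 × 0.73 × 2.25 = 1.002 m³/s
w_4 = (9.8 − 4.6)/2 = 2.6 m; q_4 = 0.68 × 0.56 × 2.6 = 0.9901 m³/s
w_5 = (12.2 − 5.7)/2 = 3.25 m; q_5 = 0.52 × 0.45 × 3.25 = 0.7605 m³/s
Stations 1, 6 contribute zero (depth or velocity is 0).
Q = Σ qᵢ = 3.268 m³/s
= 3.268 × 1000 = 3268 L/s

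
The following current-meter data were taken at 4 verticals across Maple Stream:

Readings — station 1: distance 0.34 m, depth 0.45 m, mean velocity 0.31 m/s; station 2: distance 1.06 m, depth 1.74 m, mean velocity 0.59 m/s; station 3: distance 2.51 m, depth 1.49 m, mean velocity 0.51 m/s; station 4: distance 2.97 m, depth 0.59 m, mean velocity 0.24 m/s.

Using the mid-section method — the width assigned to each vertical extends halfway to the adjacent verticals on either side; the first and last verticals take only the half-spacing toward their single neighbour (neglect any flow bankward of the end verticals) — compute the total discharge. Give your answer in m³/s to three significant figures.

1.92 m³/s

w_1 = (1.06 − 0.34)/2 = 0.36 m; q_1 = 0.31 × 0.45 × 0.36 = 0.05022 m³/s
w_2 = (2.51 − 0.34)/2 = 1.085 m; q_2 = 0.59 × 1.74 × 1.085 = 1.114 m³/s
w_3 = (2.97 − 1.06)/2 = 0.955 m; q_3 = 0.51 × 1.49 × 0.955 = 0.7257 m³/s
w_4 = (2.97 − 2.51)/2 = 0.23 m; q_4 = 0.24 × 0.59 × 0.23 = 0.03257 m³/s
Q = Σ qᵢ = 1.922 m³/s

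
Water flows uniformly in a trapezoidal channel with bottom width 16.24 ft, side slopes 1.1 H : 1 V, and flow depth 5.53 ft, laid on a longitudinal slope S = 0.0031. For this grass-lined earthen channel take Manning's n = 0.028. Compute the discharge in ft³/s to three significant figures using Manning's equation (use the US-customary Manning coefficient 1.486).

885 ft³/s

A = (b + z·y)·y = (16.24 + 1.1×5.53)×5.53 = 123.4 ft²
P = b + 2y√(1+z²) = 16.24 + 2×5.53×√(1+1.1²) = 32.68 ft
R = A/P = 123.4/32.68 = 3.777 ft
Q = (1.486/n)·A·R^(2/3)·S^(1/2) = (1.486/0.028) × 123.4 × 3.777^(2/3) × 0.0031^(1/2) = 884.7 ft³/s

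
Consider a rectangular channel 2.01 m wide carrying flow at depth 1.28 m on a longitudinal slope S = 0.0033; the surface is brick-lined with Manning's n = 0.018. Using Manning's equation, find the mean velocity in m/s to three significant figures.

A = b·y = 2.01 × 1.28 = 2.573 m²
P = b + 2y = 2.01 + 2×1.28 = 4.570 m
R = A/P = 2.573/4.570 = 0.5630 m
Q = (1/n)·A·R^(2/3)·S^(1/2) = (1/0.018) × 2.573 × 0.5630^(2/3) × 0.0033^(1/2) = 5.598 m³/s
V = Q/A = 5.598/2.573 = 2.176 m/s

2.18 m/s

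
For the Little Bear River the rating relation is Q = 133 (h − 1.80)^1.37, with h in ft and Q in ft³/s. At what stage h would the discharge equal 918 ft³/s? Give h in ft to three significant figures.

h − h₀ = (Q/C)^(1/b) = (918/133)^(1/1.37) = 4.096 ft
h = 1.80 + 4.096 = 5.896 ft

5.90 ft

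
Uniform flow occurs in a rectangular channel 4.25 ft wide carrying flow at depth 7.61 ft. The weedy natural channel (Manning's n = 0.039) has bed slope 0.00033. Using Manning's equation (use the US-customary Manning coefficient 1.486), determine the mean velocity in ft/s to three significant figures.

0.971 ft/s

A = b·y = 4.25 × 7.61 = 32.34 ft²
P = b + 2y = 4.25 + 2×7.61 = 19.47 ft
R = A/P = 32.34/19.47 = 1.661 ft
Q = (1.486/n)·A·R^(2/3)·S^(1/2) = (1.486/0.039) × 32.34 × 1.661^(2/3) × 0.00033^(1/2) = 31.40 ft³/s
V = Q/A = 31.40/32.34 = 0.9708 ft/s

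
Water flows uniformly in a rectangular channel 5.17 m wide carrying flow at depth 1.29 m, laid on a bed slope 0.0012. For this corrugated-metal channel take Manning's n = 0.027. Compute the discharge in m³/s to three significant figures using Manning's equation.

7.74 m³/s

A = b·y = 5.17 × 1.29 = 6.669 m²
P = b + 2y = 5.17 + 2×1.29 = 7.750 m
R = A/P = 6.669/7.750 = 0.8606 m
Q = (1/n)·A·R^(2/3)·S^(1/2) = (1/0.027) × 6.669 × 0.8606^(2/3) × 0.0012^(1/2) = 7.742 m³/s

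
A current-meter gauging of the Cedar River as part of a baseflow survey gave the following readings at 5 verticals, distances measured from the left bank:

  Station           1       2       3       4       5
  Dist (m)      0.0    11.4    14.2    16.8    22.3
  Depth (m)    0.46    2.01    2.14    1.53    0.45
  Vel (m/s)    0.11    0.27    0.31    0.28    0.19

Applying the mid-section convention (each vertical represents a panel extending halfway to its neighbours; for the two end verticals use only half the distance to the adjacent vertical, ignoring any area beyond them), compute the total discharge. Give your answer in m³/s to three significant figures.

7.90 m³/s

w_1 = (11.4 − 0.0)/2 = 5.7 m; q_1 = 0.11 × 0.46 × 5.7 = 0.2884 m³/s
w_2 = (14.2 − 0.0)/2 = 7.1 m; q_2 = 0.27 × 2.01 × 7.1 = 3.853 m³/s
w_3 = (16.8 − 11.4)/2 = 2.7 m; q_3 = 0.31 × 2.14 × 2.7 = 1.791 m³/s
w_4 = (22.3 − 14.2)/2 = 4.05 m; q_4 = 0.28 × 1.53 × 4.05 = 1.735 m³/s
w_5 = (22.3 − 16.8)/2 = 2.75 m; q_5 = 0.19 × 0.45 × 2.75 = 0.2351 m³/s
Q = Σ qᵢ = 7.903 m³/s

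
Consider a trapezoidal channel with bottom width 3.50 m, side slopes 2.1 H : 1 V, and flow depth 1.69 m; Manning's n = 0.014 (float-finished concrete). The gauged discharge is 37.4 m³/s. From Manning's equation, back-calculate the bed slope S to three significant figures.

0.00181

A = (b + z·y)·y = (3.50 + 2.1×1.69)×1.69 = 11.91 m²
P = b + 2y√(1+z²) = 3.50 + 2×1.69×√(1+2.1²) = 11.36 m
R = A/P = 11.91/11.36 = 1.049 m
S = (Q·n / (1·A·R^(2/3)))² = (37.4×0.014 / (1×11.91×1.032))² = 0.001814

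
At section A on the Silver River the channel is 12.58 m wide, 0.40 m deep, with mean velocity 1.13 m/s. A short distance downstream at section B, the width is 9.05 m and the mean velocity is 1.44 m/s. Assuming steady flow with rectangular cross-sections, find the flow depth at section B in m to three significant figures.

0.436 m

Q = A₁V₁ = (12.58×0.40) × 1.13 = 5.686 m³/s
d₂ = Q/(b₂ V₂) = 5.686/(9.05×1.44) = 0.4363 m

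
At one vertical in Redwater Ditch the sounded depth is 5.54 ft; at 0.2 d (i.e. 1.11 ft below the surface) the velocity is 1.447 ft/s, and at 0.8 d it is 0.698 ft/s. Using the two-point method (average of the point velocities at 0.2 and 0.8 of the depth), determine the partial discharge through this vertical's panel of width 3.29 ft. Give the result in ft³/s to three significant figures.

v̄ = (1.447 + 0.698) / 2 = 1.073 ft/s
q = v̄ × d × w = 1.073 × 5.54 × 3.29 = 19.55 ft³/s

19.5 ft³/s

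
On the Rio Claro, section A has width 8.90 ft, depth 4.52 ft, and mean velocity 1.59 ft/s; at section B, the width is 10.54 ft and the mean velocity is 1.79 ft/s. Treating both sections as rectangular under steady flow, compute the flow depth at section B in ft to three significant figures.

3.39 ft

Q = A₁V₁ = (8.90×4.52) × 1.59 = 63.96 ft³/s
d₂ = Q/(b₂ V₂) = 63.96/(10.54×1.79) = 3.390 ft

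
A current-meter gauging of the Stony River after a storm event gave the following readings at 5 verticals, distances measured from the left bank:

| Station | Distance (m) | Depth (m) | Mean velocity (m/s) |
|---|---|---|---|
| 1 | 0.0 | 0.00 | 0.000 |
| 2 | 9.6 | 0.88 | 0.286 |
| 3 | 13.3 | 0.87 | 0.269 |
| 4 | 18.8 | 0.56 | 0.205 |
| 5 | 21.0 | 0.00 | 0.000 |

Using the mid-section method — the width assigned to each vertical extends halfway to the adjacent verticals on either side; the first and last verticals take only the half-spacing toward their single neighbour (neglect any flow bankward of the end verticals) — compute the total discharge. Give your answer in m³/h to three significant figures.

11500 m³/h

w_2 = (13.3 − 0.0)/2 = 6.65 m; q_2 = 0.286 × 0.88 × 6.65 = 1.674 m³/s
w_3 = (18.8 − 9.6)/2 = 4.6 m; q_3 = 0.269 × 0.87 × 4.6 = 1.077 m³/s
w_4 = (21.0 − 13.3)/2 = 3.85 m; q_4 = 0.205 × 0.56 × 3.85 = 0.4420 m³/s
Stations 1, 5 contribute zero (depth or velocity is 0).
Q = Σ qᵢ = 3.192 m³/s
= 3.192 × 3600 = 11490 m³/h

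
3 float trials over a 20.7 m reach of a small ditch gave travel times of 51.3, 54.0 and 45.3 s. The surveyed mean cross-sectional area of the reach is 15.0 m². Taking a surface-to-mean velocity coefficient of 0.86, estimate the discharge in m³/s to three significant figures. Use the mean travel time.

t̄ = (51.3 + 54.0 + 45.3) / 3 = 50.2 s
v_surface = L / t̄ = 20.7 / 50.2 = 0.4124 m/s
v_mean = 0.86 × 0.4124 = 0.3546 m/s
Q = A × v_mean = 15.0 × 0.3546 = 5.319 m³/s

5.32 m³/s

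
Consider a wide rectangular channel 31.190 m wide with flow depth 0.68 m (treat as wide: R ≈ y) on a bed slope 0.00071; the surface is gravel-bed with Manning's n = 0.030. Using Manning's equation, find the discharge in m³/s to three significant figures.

A = b·y = 31.190 × 0.68 = 21.21 m²
Wide channel: R ≈ y = 0.68 m
Q = (1/n)·A·R^(2/3)·S^(1/2) = (1/0.030) × 21.21 × 0.6800^(2/3) × 0.00071^(1/2) = 14.57 m³/s

14.6 m³/s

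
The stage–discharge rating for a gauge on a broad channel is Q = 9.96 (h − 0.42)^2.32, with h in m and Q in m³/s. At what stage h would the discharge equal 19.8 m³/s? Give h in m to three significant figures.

h − h₀ = (Q/C)^(1/b) = (19.8/9.96)^(1/2.32) = 1.345 m
h = 0.42 + 1.345 = 1.765 m

1.76 m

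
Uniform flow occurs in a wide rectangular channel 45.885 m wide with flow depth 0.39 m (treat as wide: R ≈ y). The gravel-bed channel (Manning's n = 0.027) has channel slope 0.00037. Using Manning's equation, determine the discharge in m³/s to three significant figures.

6.81 m³/s

A = b·y = 45.885 × 0.39 = 17.90 m²
Wide channel: R ≈ y = 0.39 m
Q = (1/n)·A·R^(2/3)·S^(1/2) = (1/0.027) × 17.90 × 0.3900^(2/3) × 0.00037^(1/2) = 6.805 m³/s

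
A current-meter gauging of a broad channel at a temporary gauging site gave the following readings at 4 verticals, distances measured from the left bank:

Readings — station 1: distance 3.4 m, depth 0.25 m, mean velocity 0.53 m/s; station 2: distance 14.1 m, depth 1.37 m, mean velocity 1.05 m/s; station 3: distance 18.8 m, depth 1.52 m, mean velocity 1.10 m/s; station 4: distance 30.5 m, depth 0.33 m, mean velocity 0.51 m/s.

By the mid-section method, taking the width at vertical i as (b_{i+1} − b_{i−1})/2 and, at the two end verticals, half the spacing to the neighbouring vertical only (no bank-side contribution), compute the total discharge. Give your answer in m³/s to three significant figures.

w_1 = (14.1 − 3.4)/2 = 5.35 m; q_1 = 0.53 × 0.25 × 5.35 = 0.7089 m³/s
w_2 = (18.8 − 3.4)/2 = 7.7 m; q_2 = 1.05 × 1.37 × 7.7 = 11.08 m³/s
w_3 = (30.5 − 14.1)/2 = 8.2 m; q_3 = 1.10 × 1.52 × 8.2 = 13.71 m³/s
w_4 = (30.5 − 18.8)/2 = 5.85 m; q_4 = 0.51 × 0.33 × 5.85 = 0.9846 m³/s
Q = Σ qᵢ = 26.48 m³/s

26.5 m³/s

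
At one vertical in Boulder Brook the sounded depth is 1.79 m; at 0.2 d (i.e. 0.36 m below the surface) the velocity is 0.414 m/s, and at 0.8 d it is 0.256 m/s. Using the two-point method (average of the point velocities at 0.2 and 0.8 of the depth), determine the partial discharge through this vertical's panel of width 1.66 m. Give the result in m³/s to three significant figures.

v̄ = (0.414 + 0.256) / 2 = 0.3350 m/s
q = v̄ × d × w = 0.3350 × 1.79 × 1.66 = 0.9954 m³/s

0.995 m³/s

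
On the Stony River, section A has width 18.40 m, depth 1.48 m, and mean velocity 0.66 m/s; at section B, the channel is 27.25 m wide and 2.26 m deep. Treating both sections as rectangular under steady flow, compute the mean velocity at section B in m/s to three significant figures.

0.292 m/s

Q = A₁V₁ = (18.40×1.48) × 0.66 = 17.97 m³/s
A₂ = 27.25 × 2.26 = 61.59 m²
V₂ = Q/A₂ = 17.97/61.59 = 0.2918 m/s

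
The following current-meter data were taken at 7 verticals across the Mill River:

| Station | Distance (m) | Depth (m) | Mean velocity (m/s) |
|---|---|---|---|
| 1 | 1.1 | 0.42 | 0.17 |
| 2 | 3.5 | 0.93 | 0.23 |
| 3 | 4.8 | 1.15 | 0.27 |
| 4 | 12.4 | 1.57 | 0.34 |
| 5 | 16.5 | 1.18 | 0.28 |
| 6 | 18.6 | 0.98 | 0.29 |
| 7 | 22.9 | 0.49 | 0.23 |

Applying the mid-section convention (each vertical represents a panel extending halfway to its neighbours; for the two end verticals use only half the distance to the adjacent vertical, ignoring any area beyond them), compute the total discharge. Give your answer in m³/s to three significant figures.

7.16 m³/s

w_1 = (3.5 − 1.1)/2 = 1.2 m; q_1 = 0.17 × 0.42 × 1.2 = 0.08568 m³/s
w_2 = (4.8 − 1.1)/2 = 1.85 m; q_2 = 0.23 × 0.93 × 1.85 = 0.3957 m³/s
w_3 = (12.4 − 3.5)/2 = 4.45 m; q_3 = 0.27 × 1.15 × 4.45 = 1.382 m³/s
w_4 = (16.5 − 4.8)/2 = 5.85 m; q_4 = 0.34 × 1.57 × 5.85 = 3.123 m³/s
w_5 = (18.6 − 12.4)/2 = 3.1 m; q_5 = 0.28 × 1.18 × 3.1 = 1.024 m³/s
w_6 = (22.9 − 16.5)/2 = 3.2 m; q_6 = 0.29 × 0.98 × 3.2 = 0.9094 m³/s
w_7 = (22.9 − 18.6)/2 = 2.15 m; q_7 = 0.23 × 0.49 × 2.15 = 0.2423 m³/s
Q = Σ qᵢ = 7.162 m³/s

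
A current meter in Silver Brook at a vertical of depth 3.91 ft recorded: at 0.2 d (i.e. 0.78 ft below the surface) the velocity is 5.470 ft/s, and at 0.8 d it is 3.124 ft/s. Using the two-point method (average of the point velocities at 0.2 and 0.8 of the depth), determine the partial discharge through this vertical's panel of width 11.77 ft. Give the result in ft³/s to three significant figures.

198 ft³/s

v̄ = (5.470 + 3.124) / 2 = 4.297 ft/s
q = v̄ × d × w = 4.297 × 3.91 × 11.77 = 197.8 ft³/s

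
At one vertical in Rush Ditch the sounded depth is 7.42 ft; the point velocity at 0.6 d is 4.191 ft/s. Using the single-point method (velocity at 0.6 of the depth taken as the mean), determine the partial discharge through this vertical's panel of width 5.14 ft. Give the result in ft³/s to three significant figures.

v̄ = v₀.₆ = 4.191 ft/s
q = v̄ × d × w = 4.191 × 7.42 × 5.14 = 159.8 ft³/s

160 ft³/s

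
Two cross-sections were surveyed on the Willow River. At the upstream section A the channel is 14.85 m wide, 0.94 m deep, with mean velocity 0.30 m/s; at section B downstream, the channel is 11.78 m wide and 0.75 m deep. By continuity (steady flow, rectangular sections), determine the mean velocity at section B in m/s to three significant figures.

Q = A₁V₁ = (14.85×0.94) × 0.30 = 4.188 m³/s
A₂ = 11.78 × 0.75 = 8.835 m²
V₂ = Q/A₂ = 4.188/8.835 = 0.4740 m/s

0.474 m/s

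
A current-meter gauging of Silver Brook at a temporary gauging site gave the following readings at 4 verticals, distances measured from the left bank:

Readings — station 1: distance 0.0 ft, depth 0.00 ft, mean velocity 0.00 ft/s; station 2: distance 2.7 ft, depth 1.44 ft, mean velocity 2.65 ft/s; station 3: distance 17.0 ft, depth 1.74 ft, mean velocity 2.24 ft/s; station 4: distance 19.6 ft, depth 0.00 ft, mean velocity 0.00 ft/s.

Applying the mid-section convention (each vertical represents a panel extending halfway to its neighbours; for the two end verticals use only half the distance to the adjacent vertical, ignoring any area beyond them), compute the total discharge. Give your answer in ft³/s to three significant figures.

w_2 = (17.0 − 0.0)/2 = 8.5 ft; q_2 = 2.65 × 1.44 × 8.5 = 32.44 ft³/s
w_3 = (19.6 − 2.7)/2 = 8.45 ft; q_3 = 2.24 × 1.74 × 8.45 = 32.93 ft³/s
Stations 1, 4 contribute zero (depth or velocity is 0).
Q = Σ qᵢ = 65.37 ft³/s

65.4 ft³/s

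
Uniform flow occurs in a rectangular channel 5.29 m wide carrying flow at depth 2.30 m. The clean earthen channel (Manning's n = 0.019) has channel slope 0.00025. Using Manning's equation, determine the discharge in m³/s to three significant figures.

11.6 m³/s

A = b·y = 5.29 × 2.30 = 12.17 m²
P = b + 2y = 5.29 + 2×2.30 = 9.890 m
R = A/P = 12.17/9.890 = 1.230 m
Q = (1/n)·A·R^(2/3)·S^(1/2) = (1/0.019) × 12.17 × 1.230^(2/3) × 0.00025^(1/2) = 11.62 m³/s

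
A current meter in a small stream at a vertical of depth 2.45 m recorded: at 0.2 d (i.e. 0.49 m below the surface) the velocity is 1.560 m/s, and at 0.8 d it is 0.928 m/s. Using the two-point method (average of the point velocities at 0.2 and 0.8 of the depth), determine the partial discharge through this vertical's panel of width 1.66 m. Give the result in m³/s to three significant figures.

5.06 m³/s

v̄ = (1.560 + 0.928) / 2 = 1.244 m/s
q = v̄ × d × w = 1.244 × 2.45 × 1.66 = 5.059 m³/s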